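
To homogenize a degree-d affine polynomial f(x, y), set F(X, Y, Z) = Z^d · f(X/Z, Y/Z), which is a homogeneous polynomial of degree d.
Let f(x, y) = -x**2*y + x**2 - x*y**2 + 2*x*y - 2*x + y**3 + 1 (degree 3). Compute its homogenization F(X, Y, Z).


F(X, Y, Z) = -X**2*Y + X**2*Z - X*Y**2 + 2*X*Y*Z - 2*X*Z**2 + Y**3 + Z**3

deg(f) = 3.
Substitute x = X/Z, y = Y/Z into f, then multiply by Z^3.
  monomial -1·x^2·y^1 ↦ -1·X^2·Y^1·Z^0.
  monomial 1·x^2·y^0 ↦ 1·X^2·Y^0·Z^1.
  monomial -1·x^1·y^2 ↦ -1·X^1·Y^2·Z^0.
  monomial 2·x^1·y^1 ↦ 2·X^1·Y^1·Z^1.
  monomial -2·x^1·y^0 ↦ -2·X^1·Y^0·Z^2.
  monomial 1·x^0·y^3 ↦ 1·X^0·Y^3·Z^0.
  monomial 1·x^0·y^0 ↦ 1·X^0·Y^0·Z^3.
Collecting: F(X, Y, Z) = -X**2*Y + X**2*Z - X*Y**2 + 2*X*Y*Z - 2*X*Z**2 + Y**3 + Z**3.


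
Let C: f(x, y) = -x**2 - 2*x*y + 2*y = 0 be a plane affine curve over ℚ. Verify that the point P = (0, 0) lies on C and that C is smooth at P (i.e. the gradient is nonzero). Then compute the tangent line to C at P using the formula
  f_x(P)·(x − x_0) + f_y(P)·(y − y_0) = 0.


Tangent line at P: 2*y = 0.

Step 1: f(0, 0) = 0, so P lies on C.
Step 2: partial derivatives
  f_x(x, y) = -2*x - 2*y, f_y(x, y) = 2 - 2*x.
  f_x(P) = 0, f_y(P) = 2 (gradient nonzero, so P is smooth).
Step 3: tangent line at P: 0·(x − 0) + 2·(y − 0) = 0.
Expanding: 2*y = 0.


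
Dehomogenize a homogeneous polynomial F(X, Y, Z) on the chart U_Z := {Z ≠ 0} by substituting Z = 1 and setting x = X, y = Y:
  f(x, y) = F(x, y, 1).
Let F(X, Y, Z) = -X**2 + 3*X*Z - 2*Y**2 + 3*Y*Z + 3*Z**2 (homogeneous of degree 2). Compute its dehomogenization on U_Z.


f(x, y) = -x**2 + 3*x - 2*y**2 + 3*y + 3

On U_Z we set Z = 1. Each monomial c·X^i·Y^j·Z^k in F becomes c·x^i·y^j·1^k = c·x^i·y^j.
Substituting Z = 1: F(X, Y, 1) = -x**2 + 3*x - 2*y**2 + 3*y + 3.
Note: deg(f) ≤ deg(F) = 2; strict inequality happens when F is divisible by Z (lost terms).


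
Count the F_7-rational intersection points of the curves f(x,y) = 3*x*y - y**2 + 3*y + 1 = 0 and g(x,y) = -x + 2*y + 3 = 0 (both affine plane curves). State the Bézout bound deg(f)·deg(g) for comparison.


Common zeros: ∅; count = 0; Bézout bound = 2.

deg(f) = 2, deg(g) = 1, so Bézout bound = 2.
Scan x ∈ F_7. For each x, list the y ∈ F_7 with f(x, y) ≡ 0 and those with g(x, y) ≡ 0 (mod 7); the common zeros in that column are the intersection.
  x = 0: f ≡ 0 at y ∈ ∅; g ≡ 0 at y ∈ {2}; common: ∅.
  x = 1: f ≡ 0 at y ∈ ∅; g ≡ 0 at y ∈ {6}; common: ∅.
  x = 2: f ≡ 0 at y ∈ {4, 5}; g ≡ 0 at y ∈ {3}; common: ∅.
  x = 3: f ≡ 0 at y ∈ {2, 3}; g ≡ 0 at y ∈ {0}; common: ∅.
  x = 4: f ≡ 0 at y ∈ ∅; g ≡ 0 at y ∈ {4}; common: ∅.
  x = 5: f ≡ 0 at y ∈ ∅; g ≡ 0 at y ∈ {1}; common: ∅.
  x = 6: f ≡ 0 at y ∈ {1, 6}; g ≡ 0 at y ∈ {5}; common: ∅.
Collecting: common zeros = ∅, so the count is 0.
Comparison with the Bézout bound: 0 ≤ 2 = deg(f)·deg(g), as expected for curves with no common component (the affine F_7-count falls short of the bound because intersections may lie at infinity, over extension fields, or carry multiplicity).


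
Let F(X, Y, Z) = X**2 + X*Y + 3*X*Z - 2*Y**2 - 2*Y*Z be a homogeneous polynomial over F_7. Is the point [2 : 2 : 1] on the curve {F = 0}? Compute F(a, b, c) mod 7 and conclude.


F(2,2,1) ≡ 2 (mod 7); P is NOT on the curve.

Evaluate F(2, 2, 1) term-by-term (mod 7).
  X**2 ↦ 1·4·1·1 = 4
  X*Y ↦ 1·2·2·1 = 4
  3*X*Z ↦ 3·2·1·1 = 6
  -2*Y**2 ↦ -2·1·4·1 = -8
  -2*Y*Z ↦ -2·1·2·1 = -4
Sum: F(2, 2, 1) = (4) + (4) + (6) + (-8) + (-4) = 2.
Reducing mod 7: 2 ≡ 2 (mod 7).
Since F(a, b, c) ≡ 2 ≠ 0 (mod 7), P does NOT lie on the curve.


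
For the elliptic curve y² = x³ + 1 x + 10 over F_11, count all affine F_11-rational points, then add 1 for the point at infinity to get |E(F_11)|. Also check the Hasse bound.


Affine points = {(1, 1), (1, 10), (2, 3), (2, 8), (4, 1), (4, 10), (6, 1), (6, 10), (9, 0)}; affine count = 9; |E(F_11)| = 10.

Discriminant check: Δ ∝ 4a³ + 27b² = 4·1³ + 27·10² = 4·1 + 27·100 ≡ 9 (mod 11). Nonzero ⇒ E is nonsingular.
For each x ∈ F_11, compute rhs = x³ + 1·x + 10 mod 11, then count y ∈ F_11 with y² ≡ rhs.
  x = 0: rhs = 10, matching y values: none (0 points).
  x = 1: rhs = 1, matching y values: 1, 10 (2 points).
  x = 2: rhs = 9, matching y values: 3, 8 (2 points).
  x = 3: rhs = 7, matching y values: none (0 points).
  x = 4: rhs = 1, matching y values: 1, 10 (2 points).
  x = 5: rhs = 8, matching y values: none (0 points).
  x = 6: rhs = 1, matching y values: 1, 10 (2 points).
  x = 7: rhs = 8, matching y values: none (0 points).
  x = 8: rhs = 2, matching y values: none (0 points).
  x = 9: rhs = 0, matching y values: 0 (1 points).
  x = 10: rhs = 8, matching y values: none (0 points).
Total affine count: 9.
Full point count |E(F_11)| = 9 + 1 = 10.
Hasse bound: |10 − (11+1)| = |-2| = 2 ≤ 2√11 ≈ 6.6332 ✓.


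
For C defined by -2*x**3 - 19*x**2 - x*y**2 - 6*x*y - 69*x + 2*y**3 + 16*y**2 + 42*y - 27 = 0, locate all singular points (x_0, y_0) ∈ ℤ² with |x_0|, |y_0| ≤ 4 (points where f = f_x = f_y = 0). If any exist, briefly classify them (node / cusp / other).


Singular points: {(-3, -3)}; classification: node.

Compute partial derivatives:
  f_x = -6*x**2 - 38*x - y**2 - 6*y - 69.
  f_y = -2*x*y - 6*x + 6*y**2 + 32*y + 42.
Scan x_0 ∈ {−4, ..., 4}. For each x_0, f_y(x_0, y) is a polynomial in y; find its integer roots y ∈ {−4, ..., 4}, then test f_x and f at those candidates.
  x = -4: f_y(-4, y) = 6*y**2 + 40*y + 66; vanishes at y ∈ {-3}. (-4, -3): f_x = -4 ≠ 0.
  x = -3: f_y(-3, y) = 6*y**2 + 38*y + 60; vanishes at y ∈ {-3}. (-3, -3): f_x = 0, f = 0 — SINGULAR.
  x = -2: f_y(-2, y) = 6*y**2 + 36*y + 54; vanishes at y ∈ {-3}. (-2, -3): f_x = -8 ≠ 0.
  x = -1: f_y(-1, y) = 6*y**2 + 34*y + 48; vanishes at y ∈ {-3}. (-1, -3): f_x = -28 ≠ 0.
  x = 0: f_y(0, y) = 6*y**2 + 32*y + 42; vanishes at y ∈ {-3}. (0, -3): f_x = -60 ≠ 0.
  x = 1: f_y(1, y) = 6*y**2 + 30*y + 36; vanishes at y ∈ {-3, -2}. (1, -3): f_x = -104 ≠ 0; (1, -2): f_x = -105 ≠ 0.
  x = 2: f_y(2, y) = 6*y**2 + 28*y + 30; vanishes at y ∈ {-3}. (2, -3): f_x = -160 ≠ 0.
  x = 3: f_y(3, y) = 6*y**2 + 26*y + 24; vanishes at y ∈ {-3}. (3, -3): f_x = -228 ≠ 0.
  x = 4: f_y(4, y) = 6*y**2 + 24*y + 18; vanishes at y ∈ {-3, -1}. (4, -3): f_x = -308 ≠ 0; (4, -1): f_x = -312 ≠ 0.
Only singular point on the grid: (-3, -3).
Classify: substitute x = -3 + u, y = -3 + v and expand: f = -2*u**3 - u**2 - u*v**2 + 2*v**3 + v**2.
No constant or linear terms (consistent with a singular point). Quadratic part: -u**2 + v**2. Cubic part: -2*u**3 - u*v**2 + 2*v**3.
The quadratic part v**2 - u**2 = (v − u)(v + u) splits into two distinct linear factors, so there are two distinct tangent lines y − -3 = ±(x − -3) — this is a node (ordinary double point).
Classification: node.


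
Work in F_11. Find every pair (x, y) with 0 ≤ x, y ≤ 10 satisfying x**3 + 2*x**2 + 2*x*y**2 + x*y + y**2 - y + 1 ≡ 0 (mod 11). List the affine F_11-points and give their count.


Affine F_11-points: {(3, 1), (3, 5), (4, 3), (4, 4), (5, 0), (6, 4), (6, 10), (7, 5), (7, 10), (10, 4), (10, 5)}; count = 11.

For each of the 121 pairs (x, y) ∈ F_11², evaluate f(x, y) mod 11. Record the zeros.
  x = 0: [0↦1, 1↦1, 2↦3, 3↦7, 4↦2, 5↦10, 6↦9, 7↦10, 8↦2, 9↦7, 10↦3]  zeros at y ∈ ∅
  x = 1: [0↦4, 1↦7, 2↦5, 3↦9, 4↦8, 5↦2, 6↦2, 7↦8, 8↦9, 9↦5, 10↦7]  zeros at y ∈ ∅
  x = 2: [0↦6, 1↦1, 2↦6, 3↦10, 4↦2, 5↦4, 6↦5, 7↦5, 8↦4, 9↦2, 10↦10]  zeros at y ∈ ∅
  x = 3: [0↦2, 1↦0, 2↦1, 3↦5, 4↦1, 5↦0, 6↦2, 7↦7, 8↦4, 9↦4, 10↦7]  zeros at y ∈ {1, 5}
  x = 4: [0↦9, 1↦10, 2↦7, 3↦0, 4↦0, 5↦7, 6↦10, 7↦9, 8↦4, 9↦6, 10↦4]  zeros at y ∈ {3, 4}
  x = 5: [0↦0, 1↦4, 2↦8, 3↦1, 4↦5, 5↦9, 6↦2, 7↦6, 8↦10, 9↦3, 10↦7]  zeros at y ∈ {0}
  x = 6: [0↦3, 1↦10, 2↦10, 3↦3, 4↦0, 5↦1, 6↦6, 7↦4, 8↦6, 9↦1, 10↦0]  zeros at y ∈ {4, 10}
  x = 7: [0↦2, 1↦1, 2↦8, 3↦1, 4↦2, 5↦0, 6↦6, 7↦9, 8↦9, 9↦6, 10↦0]  zeros at y ∈ {5, 10}
  x = 8: [0↦3, 1↦5, 2↦8, 3↦1, 4↦6, 5↦1, 6↦8, 7↦5, 8↦3, 9↦2, 10↦2]  zeros at y ∈ ∅
  x = 9: [0↦1, 1↦6, 2↦5, 3↦9, 4↦7, 5↦10, 6↦7, 7↦9, 8↦5, 9↦6, 10↦1]  zeros at y ∈ ∅
  x = 10: [0↦2, 1↦10, 2↦5, 3↦9, 4↦0, 5↦0, 6↦9, 7↦5, 8↦10, 9↦2, 10↦3]  zeros at y ∈ {4, 5}
Collecting zeros: affine points = {(3, 1), (3, 5), (4, 3), (4, 4), (5, 0), (6, 4), (6, 10), (7, 5), (7, 10), (10, 4), (10, 5)}.
Total count |C(F_11)_aff| = 11.


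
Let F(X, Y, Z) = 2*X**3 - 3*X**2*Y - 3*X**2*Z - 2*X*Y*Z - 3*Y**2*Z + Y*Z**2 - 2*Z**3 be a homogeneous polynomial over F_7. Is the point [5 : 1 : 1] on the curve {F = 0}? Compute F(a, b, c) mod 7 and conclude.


F(5,1,1) ≡ 2 (mod 7); P is NOT on the curve.

Evaluate F(5, 1, 1) term-by-term (mod 7).
  2*X**3 ↦ 2·125·1·1 = 250
  -3*X**2*Y ↦ -3·25·1·1 = -75
  -3*X**2*Z ↦ -3·25·1·1 = -75
  -2*X*Y*Z ↦ -2·5·1·1 = -10
  -3*Y**2*Z ↦ -3·1·1·1 = -3
  Y*Z**2 ↦ 1·1·1·1 = 1
  -2*Z**3 ↦ -2·1·1·1 = -2
Sum: F(5, 1, 1) = (250) + (-75) + (-75) + (-10) + (-3) + (1) + (-2) = 86.
Reducing mod 7: 86 ≡ 2 (mod 7).
Since F(a, b, c) ≡ 2 ≠ 0 (mod 7), P does NOT lie on the curve.


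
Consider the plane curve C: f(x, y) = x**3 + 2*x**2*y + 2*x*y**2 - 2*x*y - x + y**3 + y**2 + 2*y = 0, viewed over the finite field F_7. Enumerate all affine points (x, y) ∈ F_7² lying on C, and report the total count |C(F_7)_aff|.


Affine F_7-points: {(0, 0), (0, 3), (1, 0), (1, 5), (1, 6), (4, 6), (6, 0)}; count = 7.

For each of the 49 pairs (x, y) ∈ F_7², evaluate f(x, y) mod 7. Record the zeros.
  x = 0: [0↦0, 1↦4, 2↦2, 3↦0, 4↦4, 5↦6, 6↦5]  zeros at y ∈ {0, 3}
  x = 1: [0↦0, 1↦6, 2↦3, 3↦4, 4↦1, 5↦0, 6↦0]  zeros at y ∈ {0, 5, 6}
  x = 2: [0↦6, 1↦4, 2↦4, 3↦5, 4↦6, 5↦6, 6↦4]  zeros at y ∈ ∅
  x = 3: [0↦3, 1↦4, 2↦4, 3↦2, 4↦4, 5↦2, 6↦2]  zeros at y ∈ ∅
  x = 4: [0↦4, 1↦5, 2↦2, 3↦1, 4↦1, 5↦1, 6↦0]  zeros at y ∈ {6}
  x = 5: [0↦1, 1↦6, 2↦4, 3↦1, 4↦3, 5↦2, 6↦4]  zeros at y ∈ ∅
  x = 6: [0↦0, 1↦6, 2↦2, 3↦1, 4↦2, 5↦4, 6↦6]  zeros at y ∈ {0}
Collecting zeros: affine points = {(0, 0), (0, 3), (1, 0), (1, 5), (1, 6), (4, 6), (6, 0)}.
Total count |C(F_7)_aff| = 7.


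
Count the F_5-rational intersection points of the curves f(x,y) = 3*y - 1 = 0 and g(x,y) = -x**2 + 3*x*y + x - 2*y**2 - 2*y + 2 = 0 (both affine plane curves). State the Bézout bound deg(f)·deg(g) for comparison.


Common zeros: {(0, 2), (2, 2)}; count = 2; Bézout bound = 2.

deg(f) = 1, deg(g) = 2, so Bézout bound = 2.
Scan x ∈ F_5. For each x, list the y ∈ F_5 with f(x, y) ≡ 0 and those with g(x, y) ≡ 0 (mod 5); the common zeros in that column are the intersection.
  x = 0: f ≡ 0 at y ∈ {2}; g ≡ 0 at y ∈ {2}; common: {2}.
  x = 1: f ≡ 0 at y ∈ {2}; g ≡ 0 at y ∈ ∅; common: ∅.
  x = 2: f ≡ 0 at y ∈ {2}; g ≡ 0 at y ∈ {0, 2}; common: {2}.
  x = 3: f ≡ 0 at y ∈ {2}; g ≡ 0 at y ∈ ∅; common: ∅.
  x = 4: f ≡ 0 at y ∈ {2}; g ≡ 0 at y ∈ {0}; common: ∅.
Collecting: common zeros = {(0, 2), (2, 2)}, so the count is 2.
Comparison with the Bézout bound: 2 ≤ 2 = deg(f)·deg(g), as expected for curves with no common component (the bound is attained).


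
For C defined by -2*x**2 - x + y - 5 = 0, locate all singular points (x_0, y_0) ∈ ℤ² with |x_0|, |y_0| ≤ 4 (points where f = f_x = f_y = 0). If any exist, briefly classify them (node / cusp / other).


No singular points in the scanned grid; C is smooth there.

Compute partial derivatives:
  f_x = -4*x - 1.
  f_y = 1.
f_y = 1 is a nonzero constant, so f_y never vanishes: no point (x, y) can satisfy f = f_x = f_y = 0. In particular no (x, y) ∈ {−4, ..., 4}² is singular; the curve is smooth.


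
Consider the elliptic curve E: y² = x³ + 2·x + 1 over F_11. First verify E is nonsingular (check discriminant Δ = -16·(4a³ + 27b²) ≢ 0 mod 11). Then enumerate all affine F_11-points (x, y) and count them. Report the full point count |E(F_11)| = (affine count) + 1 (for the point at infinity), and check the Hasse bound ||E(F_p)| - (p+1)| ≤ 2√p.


Affine points = {(0, 1), (0, 10), (1, 2), (1, 9), (3, 1), (3, 10), (5, 2), (5, 9), (6, 3), (6, 8), (8, 1), (8, 10), (9, 0), (10, 3), (10, 8)}; affine count = 15; |E(F_11)| = 16.

Discriminant check: Δ ∝ 4a³ + 27b² = 4·2³ + 27·1² = 4·8 + 27·1 ≡ 4 (mod 11). Nonzero ⇒ E is nonsingular.
For each x ∈ F_11, compute rhs = x³ + 2·x + 1 mod 11, then count y ∈ F_11 with y² ≡ rhs.
  x = 0: rhs = 1, matching y values: 1, 10 (2 points).
  x = 1: rhs = 4, matching y values: 2, 9 (2 points).
  x = 2: rhs = 2, matching y values: none (0 points).
  x = 3: rhs = 1, matching y values: 1, 10 (2 points).
  x = 4: rhs = 7, matching y values: none (0 points).
  x = 5: rhs = 4, matching y values: 2, 9 (2 points).
  x = 6: rhs = 9, matching y values: 3, 8 (2 points).
  x = 7: rhs = 6, matching y values: none (0 points).
  x = 8: rhs = 1, matching y values: 1, 10 (2 points).
  x = 9: rhs = 0, matching y values: 0 (1 points).
  x = 10: rhs = 9, matching y values: 3, 8 (2 points).
Total affine count: 15.
Full point count |E(F_11)| = 15 + 1 = 16.
Hasse bound: |16 − (11+1)| = |4| = 4 ≤ 2√11 ≈ 6.6332 ✓.


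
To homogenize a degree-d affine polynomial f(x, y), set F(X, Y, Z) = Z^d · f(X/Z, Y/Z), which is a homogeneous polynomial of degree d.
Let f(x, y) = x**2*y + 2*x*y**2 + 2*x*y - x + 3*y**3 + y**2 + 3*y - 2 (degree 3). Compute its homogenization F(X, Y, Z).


F(X, Y, Z) = X**2*Y + 2*X*Y**2 + 2*X*Y*Z - X*Z**2 + 3*Y**3 + Y**2*Z + 3*Y*Z**2 - 2*Z**3

deg(f) = 3.
Substitute x = X/Z, y = Y/Z into f, then multiply by Z^3.
  monomial 1·x^2·y^1 ↦ 1·X^2·Y^1·Z^0.
  monomial 2·x^1·y^2 ↦ 2·X^1·Y^2·Z^0.
  monomial 2·x^1·y^1 ↦ 2·X^1·Y^1·Z^1.
  monomial -1·x^1·y^0 ↦ -1·X^1·Y^0·Z^2.
  monomial 3·x^0·y^3 ↦ 3·X^0·Y^3·Z^0.
  monomial 1·x^0·y^2 ↦ 1·X^0·Y^2·Z^1.
  monomial 3·x^0·y^1 ↦ 3·X^0·Y^1·Z^2.
  monomial -2·x^0·y^0 ↦ -2·X^0·Y^0·Z^3.
Collecting: F(X, Y, Z) = X**2*Y + 2*X*Y**2 + 2*X*Y*Z - X*Z**2 + 3*Y**3 + Y**2*Z + 3*Y*Z**2 - 2*Z**3.


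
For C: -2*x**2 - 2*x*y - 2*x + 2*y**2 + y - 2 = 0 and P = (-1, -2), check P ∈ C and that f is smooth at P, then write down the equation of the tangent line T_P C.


Tangent line at P: 6*x - 5*y - 4 = 0.

Step 1: f(-1, -2) = 0, so P lies on C.
Step 2: partial derivatives
  f_x(x, y) = -4*x - 2*y - 2, f_y(x, y) = -2*x + 4*y + 1.
  f_x(P) = 6, f_y(P) = -5 (gradient nonzero, so P is smooth).
Step 3: tangent line at P: 6·(x − -1) + -5·(y − -2) = 0.
Expanding: 6*x - 5*y - 4 = 0.


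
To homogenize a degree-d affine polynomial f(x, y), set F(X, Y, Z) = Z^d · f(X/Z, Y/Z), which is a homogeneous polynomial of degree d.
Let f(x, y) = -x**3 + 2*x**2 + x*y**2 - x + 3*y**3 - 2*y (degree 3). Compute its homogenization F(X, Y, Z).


F(X, Y, Z) = -X**3 + 2*X**2*Z + X*Y**2 - X*Z**2 + 3*Y**3 - 2*Y*Z**2

deg(f) = 3.
Substitute x = X/Z, y = Y/Z into f, then multiply by Z^3.
  monomial -1·x^3·y^0 ↦ -1·X^3·Y^0·Z^0.
  monomial 2·x^2·y^0 ↦ 2·X^2·Y^0·Z^1.
  monomial 1·x^1·y^2 ↦ 1·X^1·Y^2·Z^0.
  monomial -1·x^1·y^0 ↦ -1·X^1·Y^0·Z^2.
  monomial 3·x^0·y^3 ↦ 3·X^0·Y^3·Z^0.
  monomial -2·x^0·y^1 ↦ -2·X^0·Y^1·Z^2.
Collecting: F(X, Y, Z) = -X**3 + 2*X**2*Z + X*Y**2 - X*Z**2 + 3*Y**3 - 2*Y*Z**2.


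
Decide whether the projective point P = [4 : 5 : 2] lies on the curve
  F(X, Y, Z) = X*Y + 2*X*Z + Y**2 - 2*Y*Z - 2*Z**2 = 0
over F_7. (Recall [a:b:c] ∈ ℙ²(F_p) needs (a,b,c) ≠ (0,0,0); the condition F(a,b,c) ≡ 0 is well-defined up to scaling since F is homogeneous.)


F(4,5,2) ≡ 5 (mod 7); P is NOT on the curve.

Evaluate F(4, 5, 2) term-by-term (mod 7).
  X*Y ↦ 1·4·5·1 = 20
  2*X*Z ↦ 2·4·1·2 = 16
  Y**2 ↦ 1·1·25·1 = 25
  -2*Y*Z ↦ -2·1·5·2 = -20
  -2*Z**2 ↦ -2·1·1·4 = -8
Sum: F(4, 5, 2) = (20) + (16) + (25) + (-20) + (-8) = 33.
Reducing mod 7: 33 ≡ 5 (mod 7).
Since F(a, b, c) ≡ 5 ≠ 0 (mod 7), P does NOT lie on the curve.


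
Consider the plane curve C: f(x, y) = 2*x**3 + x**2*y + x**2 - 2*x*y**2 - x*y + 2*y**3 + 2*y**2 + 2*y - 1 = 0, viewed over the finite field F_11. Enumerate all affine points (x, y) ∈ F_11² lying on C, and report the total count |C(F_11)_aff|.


Affine F_11-points: {(0, 3), (1, 2), (2, 10), (4, 0), (4, 4), (4, 10), (5, 6), (5, 10), (6, 5), (7, 8), (8, 1), (9, 7)}; count = 12.

For each of the 121 pairs (x, y) ∈ F_11², evaluate f(x, y) mod 11. Record the zeros.
  x = 0: [0↦10, 1↦5, 2↦5, 3↦0, 4↦2, 5↦1, 6↦9, 7↦5, 8↦1, 9↦9, 10↦8]  zeros at y ∈ {3}
  x = 1: [0↦2, 1↦6, 2↦0, 3↦7, 4↦6, 5↦9, 6↦6, 7↦9, 8↦8, 9↦4, 10↦9]  zeros at y ∈ {2}
  x = 2: [0↦8, 1↦1, 2↦2, 3↦1, 4↦10, 5↦8, 6↦7, 7↦8, 8↦1, 9↦9, 10↦0]  zeros at y ∈ {10}
  x = 3: [0↦7, 1↦2, 2↦1, 3↦5, 4↦4, 5↦10, 6↦2, 7↦3, 8↦3, 9↦3, 10↦4]  zeros at y ∈ ∅
  x = 4: [0↦0, 1↦10, 2↦9, 3↦9, 4↦0, 5↦5, 6↦3, 7↦6, 8↦4, 9↦9, 10↦0]  zeros at y ∈ {0, 4, 10}
  x = 5: [0↦10, 1↦4, 2↦5, 3↦3, 4↦10, 5↦5, 6↦0, 7↦7, 8↦5, 9↦6, 10↦0]  zeros at y ∈ {6, 10}
  x = 6: [0↦5, 1↦7, 2↦1, 3↦10, 4↦2, 5↦0, 6↦5, 7↦7, 8↦7, 9↦6, 10↦5]  zeros at y ∈ {5}
  x = 7: [0↦8, 1↦9, 2↦9, 3↦9, 4↦10, 5↦2, 6↦8, 7↦7, 8↦0, 9↦10, 10↦5]  zeros at y ∈ {8}
  x = 8: [0↦9, 1↦0, 2↦8, 3↦1, 4↦2, 5↦1, 6↦10, 7↦8, 8↦7, 9↦8, 10↦1]  zeros at y ∈ {1}
  x = 9: [0↦9, 1↦3, 2↦10, 3↦9, 4↦1, 5↦9, 6↦1, 7↦0, 8↦7, 9↦1, 10↦5]  zeros at y ∈ {7}
  x = 10: [0↦9, 1↦8, 2↦5, 3↦1, 4↦8, 5↦5, 6↦4, 7↦6, 8↦1, 9↦1, 10↦7]  zeros at y ∈ ∅
Collecting zeros: affine points = {(0, 3), (1, 2), (2, 10), (4, 0), (4, 4), (4, 10), (5, 6), (5, 10), (6, 5), (7, 8), (8, 1), (9, 7)}.
Total count |C(F_11)_aff| = 12.


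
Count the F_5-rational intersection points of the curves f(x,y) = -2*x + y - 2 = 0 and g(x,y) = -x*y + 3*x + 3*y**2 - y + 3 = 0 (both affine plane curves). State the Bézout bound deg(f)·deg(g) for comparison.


Common zeros: {(4, 0)}; count = 1; Bézout bound = 2.

deg(f) = 1, deg(g) = 2, so Bézout bound = 2.
Scan x ∈ F_5. For each x, list the y ∈ F_5 with f(x, y) ≡ 0 and those with g(x, y) ≡ 0 (mod 5); the common zeros in that column are the intersection.
  x = 0: f ≡ 0 at y ∈ {2}; g ≡ 0 at y ∈ {1}; common: ∅.
  x = 1: f ≡ 0 at y ∈ {4}; g ≡ 0 at y ∈ ∅; common: ∅.
  x = 2: f ≡ 0 at y ∈ {1}; g ≡ 0 at y ∈ {2, 4}; common: ∅.
  x = 3: f ≡ 0 at y ∈ {3}; g ≡ 0 at y ∈ ∅; common: ∅.
  x = 4: f ≡ 0 at y ∈ {0}; g ≡ 0 at y ∈ {0}; common: {0}.
Collecting: common zeros = {(4, 0)}, so the count is 1.
Comparison with the Bézout bound: 1 ≤ 2 = deg(f)·deg(g), as expected for curves with no common component (the affine F_5-count falls short of the bound because intersections may lie at infinity, over extension fields, or carry multiplicity).


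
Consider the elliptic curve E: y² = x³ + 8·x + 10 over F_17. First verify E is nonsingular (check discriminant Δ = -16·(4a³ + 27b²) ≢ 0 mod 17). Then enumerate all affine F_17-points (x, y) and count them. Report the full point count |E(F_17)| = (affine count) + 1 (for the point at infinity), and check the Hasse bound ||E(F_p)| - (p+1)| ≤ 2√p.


Affine points = {(1, 6), (1, 11), (2, 0), (4, 2), (4, 15), (6, 6), (6, 11), (7, 1), (7, 16), (8, 5), (8, 12), (10, 6), (10, 11), (11, 1), (11, 16), (12, 7), (12, 10), (13, 4), (13, 13), (16, 1), (16, 16)}; affine count = 21; |E(F_17)| = 22.

Discriminant check: Δ ∝ 4a³ + 27b² = 4·8³ + 27·10² = 4·512 + 27·100 ≡ 5 (mod 17). Nonzero ⇒ E is nonsingular.
For each x ∈ F_17, compute rhs = x³ + 8·x + 10 mod 17, then count y ∈ F_17 with y² ≡ rhs.
  x = 0: rhs = 10, matching y values: none (0 points).
  x = 1: rhs = 2, matching y values: 6, 11 (2 points).
  x = 2: rhs = 0, matching y values: 0 (1 points).
  x = 3: rhs = 10, matching y values: none (0 points).
  x = 4: rhs = 4, matching y values: 2, 15 (2 points).
  x = 5: rhs = 5, matching y values: none (0 points).
  x = 6: rhs = 2, matching y values: 6, 11 (2 points).
  x = 7: rhs = 1, matching y values: 1, 16 (2 points).
  x = 8: rhs = 8, matching y values: 5, 12 (2 points).
  x = 9: rhs = 12, matching y values: none (0 points).
  x = 10: rhs = 2, matching y values: 6, 11 (2 points).
  x = 11: rhs = 1, matching y values: 1, 16 (2 points).
  x = 12: rhs = 15, matching y values: 7, 10 (2 points).
  x = 13: rhs = 16, matching y values: 4, 13 (2 points).
  x = 14: rhs = 10, matching y values: none (0 points).
  x = 15: rhs = 3, matching y values: none (0 points).
  x = 16: rhs = 1, matching y values: 1, 16 (2 points).
Total affine count: 21.
Full point count |E(F_17)| = 21 + 1 = 22.
Hasse bound: |22 − (17+1)| = |4| = 4 ≤ 2√17 ≈ 8.2462 ✓.


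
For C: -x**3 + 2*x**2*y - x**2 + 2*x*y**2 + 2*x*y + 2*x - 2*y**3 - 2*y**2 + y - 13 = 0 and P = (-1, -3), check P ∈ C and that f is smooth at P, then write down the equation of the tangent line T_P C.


Tangent line at P: 25*x - 29*y - 62 = 0.

Step 1: f(-1, -3) = 0, so P lies on C.
Step 2: partial derivatives
  f_x(x, y) = -3*x**2 + 4*x*y - 2*x + 2*y**2 + 2*y + 2, f_y(x, y) = 2*x**2 + 4*x*y + 2*x - 6*y**2 - 4*y + 1.
  f_x(P) = 25, f_y(P) = -29 (gradient nonzero, so P is smooth).
Step 3: tangent line at P: 25·(x − -1) + -29·(y − -3) = 0.
Expanding: 25*x - 29*y - 62 = 0.


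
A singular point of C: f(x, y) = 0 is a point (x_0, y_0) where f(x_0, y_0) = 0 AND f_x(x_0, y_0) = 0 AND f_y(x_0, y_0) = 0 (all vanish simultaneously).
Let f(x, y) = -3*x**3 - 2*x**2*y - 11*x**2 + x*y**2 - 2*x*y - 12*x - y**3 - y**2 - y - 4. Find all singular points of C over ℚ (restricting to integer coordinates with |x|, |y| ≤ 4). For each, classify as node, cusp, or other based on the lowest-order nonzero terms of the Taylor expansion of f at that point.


Singular points: {(-1, -1)}; classification: cusp.

Compute partial derivatives:
  f_x = -9*x**2 - 4*x*y - 22*x + y**2 - 2*y - 12.
  f_y = -2*x**2 + 2*x*y - 2*x - 3*y**2 - 2*y - 1.
Scan x_0 ∈ {−4, ..., 4}. For each x_0, f_y(x_0, y) is a polynomial in y; find its integer roots y ∈ {−4, ..., 4}, then test f_x and f at those candidates.
  x = -4: f_y(-4, y) = -3*y**2 - 10*y - 25; no integer root y with |y| ≤ 4.
  x = -3: f_y(-3, y) = -3*y**2 - 8*y - 13; no integer root y with |y| ≤ 4.
  x = -2: f_y(-2, y) = -3*y**2 - 6*y - 5; no integer root y with |y| ≤ 4.
  x = -1: f_y(-1, y) = -3*y**2 - 4*y - 1; vanishes at y ∈ {-1}. (-1, -1): f_x = 0, f = 0 — SINGULAR.
  x = 0: f_y(0, y) = -3*y**2 - 2*y - 1; no integer root y with |y| ≤ 4.
  x = 1: f_y(1, y) = -3*y**2 - 5; no integer root y with |y| ≤ 4.
  x = 2: f_y(2, y) = -3*y**2 + 2*y - 13; no integer root y with |y| ≤ 4.
  x = 3: f_y(3, y) = -3*y**2 + 4*y - 25; no integer root y with |y| ≤ 4.
  x = 4: f_y(4, y) = -3*y**2 + 6*y - 41; no integer root y with |y| ≤ 4.
Only singular point on the grid: (-1, -1).
Classify: substitute x = -1 + u, y = -1 + v and expand: f = -3*u**3 - 2*u**2*v + u*v**2 - v**3 + v**2.
No constant or linear terms (consistent with a singular point). Quadratic part: v**2. Cubic part: -3*u**3 - 2*u**2*v + u*v**2 - v**3.
The quadratic part v**2 is a perfect square, so there is a single (double) tangent line v = 0, i.e. y = -1. Restricting the cubic part to that line (v = 0) leaves -3*u**3 ≠ 0, so f is not divisible by v and the branch is v² ≈ 3*u**3 to lowest order — this is a cusp.
Classification: cusp.


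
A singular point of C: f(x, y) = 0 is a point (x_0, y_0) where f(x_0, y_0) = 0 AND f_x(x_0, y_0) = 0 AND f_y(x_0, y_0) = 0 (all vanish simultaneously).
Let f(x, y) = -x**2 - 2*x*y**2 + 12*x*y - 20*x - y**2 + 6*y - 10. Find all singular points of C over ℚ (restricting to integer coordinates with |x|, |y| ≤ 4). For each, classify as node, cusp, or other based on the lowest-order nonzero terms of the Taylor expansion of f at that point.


Singular points: {(-1, 3)}; classification: node.

Compute partial derivatives:
  f_x = -2*x - 2*y**2 + 12*y - 20.
  f_y = -4*x*y + 12*x - 2*y + 6.
Scan x_0 ∈ {−4, ..., 4}. For each x_0, f_y(x_0, y) is a polynomial in y; find its integer roots y ∈ {−4, ..., 4}, then test f_x and f at those candidates.
  x = -4: f_y(-4, y) = 14*y - 42; vanishes at y ∈ {3}. (-4, 3): f_x = 6 ≠ 0.
  x = -3: f_y(-3, y) = 10*y - 30; vanishes at y ∈ {3}. (-3, 3): f_x = 4 ≠ 0.
  x = -2: f_y(-2, y) = 6*y - 18; vanishes at y ∈ {3}. (-2, 3): f_x = 2 ≠ 0.
  x = -1: f_y(-1, y) = 2*y - 6; vanishes at y ∈ {3}. (-1, 3): f_x = 0, f = 0 — SINGULAR.
  x = 0: f_y(0, y) = 6 - 2*y; vanishes at y ∈ {3}. (0, 3): f_x = -2 ≠ 0.
  x = 1: f_y(1, y) = 18 - 6*y; vanishes at y ∈ {3}. (1, 3): f_x = -4 ≠ 0.
  x = 2: f_y(2, y) = 30 - 10*y; vanishes at y ∈ {3}. (2, 3): f_x = -6 ≠ 0.
  x = 3: f_y(3, y) = 42 - 14*y; vanishes at y ∈ {3}. (3, 3): f_x = -8 ≠ 0.
  x = 4: f_y(4, y) = 54 - 18*y; vanishes at y ∈ {3}. (4, 3): f_x = -10 ≠ 0.
Only singular point on the grid: (-1, 3).
Classify: substitute x = -1 + u, y = 3 + v and expand: f = -u**2 - 2*u*v**2 + v**2.
No constant or linear terms (consistent with a singular point). Quadratic part: -u**2 + v**2. Cubic part: -2*u*v**2.
The quadratic part v**2 - u**2 = (v − u)(v + u) splits into two distinct linear factors, so there are two distinct tangent lines y − 3 = ±(x − -1) — this is a node (ordinary double point).
Classification: node.


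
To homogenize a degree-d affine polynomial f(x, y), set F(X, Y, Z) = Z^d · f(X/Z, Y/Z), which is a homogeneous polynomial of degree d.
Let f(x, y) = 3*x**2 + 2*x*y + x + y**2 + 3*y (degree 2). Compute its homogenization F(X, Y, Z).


F(X, Y, Z) = 3*X**2 + 2*X*Y + X*Z + Y**2 + 3*Y*Z

deg(f) = 2.
Substitute x = X/Z, y = Y/Z into f, then multiply by Z^2.
  monomial 3·x^2·y^0 ↦ 3·X^2·Y^0·Z^0.
  monomial 2·x^1·y^1 ↦ 2·X^1·Y^1·Z^0.
  monomial 1·x^1·y^0 ↦ 1·X^1·Y^0·Z^1.
  monomial 1·x^0·y^2 ↦ 1·X^0·Y^2·Z^0.
  monomial 3·x^0·y^1 ↦ 3·X^0·Y^1·Z^1.
Collecting: F(X, Y, Z) = 3*X**2 + 2*X*Y + X*Z + Y**2 + 3*Y*Z.


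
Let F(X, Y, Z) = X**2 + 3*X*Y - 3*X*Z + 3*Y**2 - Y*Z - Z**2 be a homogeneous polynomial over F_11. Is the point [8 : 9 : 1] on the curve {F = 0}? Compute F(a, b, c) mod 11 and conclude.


F(8,9,1) ≡ 5 (mod 11); P is NOT on the curve.

Evaluate F(8, 9, 1) term-by-term (mod 11).
  X**2 ↦ 1·64·1·1 = 64
  3*X*Y ↦ 3·8·9·1 = 216
  -3*X*Z ↦ -3·8·1·1 = -24
  3*Y**2 ↦ 3·1·81·1 = 243
  -Y*Z ↦ -1·1·9·1 = -9
  -Z**2 ↦ -1·1·1·1 = -1
Sum: F(8, 9, 1) = (64) + (216) + (-24) + (243) + (-9) + (-1) = 489.
Reducing mod 11: 489 ≡ 5 (mod 11).
Since F(a, b, c) ≡ 5 ≠ 0 (mod 11), P does NOT lie on the curve.


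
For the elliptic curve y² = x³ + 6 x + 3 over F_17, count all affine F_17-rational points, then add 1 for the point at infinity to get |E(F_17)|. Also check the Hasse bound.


Affine points = {(6, 0), (8, 6), (8, 11), (9, 2), (9, 15), (10, 3), (10, 14), (12, 1), (12, 16), (13, 0), (14, 3), (14, 14), (15, 0), (16, 8), (16, 9)}; affine count = 15; |E(F_17)| = 16.

Discriminant check: Δ ∝ 4a³ + 27b² = 4·6³ + 27·3² = 4·216 + 27·9 ≡ 2 (mod 17). Nonzero ⇒ E is nonsingular.
For each x ∈ F_17, compute rhs = x³ + 6·x + 3 mod 17, then count y ∈ F_17 with y² ≡ rhs.
  x = 0: rhs = 3, matching y values: none (0 points).
  x = 1: rhs = 10, matching y values: none (0 points).
  x = 2: rhs = 6, matching y values: none (0 points).
  x = 3: rhs = 14, matching y values: none (0 points).
  x = 4: rhs = 6, matching y values: none (0 points).
  x = 5: rhs = 5, matching y values: none (0 points).
  x = 6: rhs = 0, matching y values: 0 (1 points).
  x = 7: rhs = 14, matching y values: none (0 points).
  x = 8: rhs = 2, matching y values: 6, 11 (2 points).
  x = 9: rhs = 4, matching y values: 2, 15 (2 points).
  x = 10: rhs = 9, matching y values: 3, 14 (2 points).
  x = 11: rhs = 6, matching y values: none (0 points).
  x = 12: rhs = 1, matching y values: 1, 16 (2 points).
  x = 13: rhs = 0, matching y values: 0 (1 points).
  x = 14: rhs = 9, matching y values: 3, 14 (2 points).
  x = 15: rhs = 0, matching y values: 0 (1 points).
  x = 16: rhs = 13, matching y values: 8, 9 (2 points).
Total affine count: 15.
Full point count |E(F_17)| = 15 + 1 = 16.
Hasse bound: |16 − (17+1)| = |-2| = 2 ≤ 2√17 ≈ 8.2462 ✓.


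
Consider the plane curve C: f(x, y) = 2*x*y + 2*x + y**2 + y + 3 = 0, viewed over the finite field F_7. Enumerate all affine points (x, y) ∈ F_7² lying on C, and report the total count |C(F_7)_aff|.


Affine F_7-points: {(2, 0), (2, 2), (4, 1), (4, 4), (6, 3), (6, 5)}; count = 6.

For each of the 49 pairs (x, y) ∈ F_7², evaluate f(x, y) mod 7. Record the zeros.
  x = 0: [0↦3, 1↦5, 2↦2, 3↦1, 4↦2, 5↦5, 6↦3]  zeros at y ∈ ∅
  x = 1: [0↦5, 1↦2, 2↦1, 3↦2, 4↦5, 5↦3, 6↦3]  zeros at y ∈ ∅
  x = 2: [0↦0, 1↦6, 2↦0, 3↦3, 4↦1, 5↦1, 6↦3]  zeros at y ∈ {0, 2}
  x = 3: [0↦2, 1↦3, 2↦6, 3↦4, 4↦4, 5↦6, 6↦3]  zeros at y ∈ ∅
  x = 4: [0↦4, 1↦0, 2↦5, 3↦5, 4↦0, 5↦4, 6↦3]  zeros at y ∈ {1, 4}
  x = 5: [0↦6, 1↦4, 2↦4, 3↦6, 4↦3, 5↦2, 6↦3]  zeros at y ∈ ∅
  x = 6: [0↦1, 1↦1, 2↦3, 3↦0, 4↦6, 5↦0, 6↦3]  zeros at y ∈ {3, 5}
Collecting zeros: affine points = {(2, 0), (2, 2), (4, 1), (4, 4), (6, 3), (6, 5)}.
Total count |C(F_7)_aff| = 6.


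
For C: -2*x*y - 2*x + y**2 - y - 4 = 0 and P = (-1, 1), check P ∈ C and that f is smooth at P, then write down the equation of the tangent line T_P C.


Tangent line at P: -4*x + 3*y - 7 = 0.

Step 1: f(-1, 1) = 0, so P lies on C.
Step 2: partial derivatives
  f_x(x, y) = -2*y - 2, f_y(x, y) = -2*x + 2*y - 1.
  f_x(P) = -4, f_y(P) = 3 (gradient nonzero, so P is smooth).
Step 3: tangent line at P: -4·(x − -1) + 3·(y − 1) = 0.
Expanding: -4*x + 3*y - 7 = 0.


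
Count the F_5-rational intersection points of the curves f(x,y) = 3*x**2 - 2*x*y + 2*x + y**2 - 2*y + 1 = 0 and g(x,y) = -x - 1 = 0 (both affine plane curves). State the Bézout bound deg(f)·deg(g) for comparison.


Common zeros: ∅; count = 0; Bézout bound = 2.

deg(f) = 2, deg(g) = 1, so Bézout bound = 2.
Scan x ∈ F_5. For each x, list the y ∈ F_5 with f(x, y) ≡ 0 and those with g(x, y) ≡ 0 (mod 5); the common zeros in that column are the intersection.
  x = 0: f ≡ 0 at y ∈ {1}; g ≡ 0 at y ∈ ∅; common: ∅.
  x = 1: f ≡ 0 at y ∈ ∅; g ≡ 0 at y ∈ ∅; common: ∅.
  x = 2: f ≡ 0 at y ∈ ∅; g ≡ 0 at y ∈ ∅; common: ∅.
  x = 3: f ≡ 0 at y ∈ ∅; g ≡ 0 at y ∈ ∅; common: ∅.
  x = 4: f ≡ 0 at y ∈ ∅; g ≡ 0 at y ∈ {0, 1, 2, 3, 4}; common: ∅.
Collecting: common zeros = ∅, so the count is 0.
Comparison with the Bézout bound: 0 ≤ 2 = deg(f)·deg(g), as expected for curves with no common component (the affine F_5-count falls short of the bound because intersections may lie at infinity, over extension fields, or carry multiplicity).


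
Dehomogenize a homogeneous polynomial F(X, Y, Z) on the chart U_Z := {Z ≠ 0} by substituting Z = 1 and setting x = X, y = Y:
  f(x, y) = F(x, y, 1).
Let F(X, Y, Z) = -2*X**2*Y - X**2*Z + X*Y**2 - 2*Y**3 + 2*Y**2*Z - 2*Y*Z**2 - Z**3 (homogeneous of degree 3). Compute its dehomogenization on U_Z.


f(x, y) = -2*x**2*y - x**2 + x*y**2 - 2*y**3 + 2*y**2 - 2*y - 1

On U_Z we set Z = 1. Each monomial c·X^i·Y^j·Z^k in F becomes c·x^i·y^j·1^k = c·x^i·y^j.
Substituting Z = 1: F(X, Y, 1) = -2*x**2*y - x**2 + x*y**2 - 2*y**3 + 2*y**2 - 2*y - 1.
Note: deg(f) ≤ deg(F) = 3; strict inequality happens when F is divisible by Z (lost terms).


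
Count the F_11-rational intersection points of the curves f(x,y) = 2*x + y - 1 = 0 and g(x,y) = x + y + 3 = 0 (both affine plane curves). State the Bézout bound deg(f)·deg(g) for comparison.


Common zeros: {(4, 4)}; count = 1; Bézout bound = 1.

deg(f) = 1, deg(g) = 1, so Bézout bound = 1.
Scan x ∈ F_11. For each x, list the y ∈ F_11 with f(x, y) ≡ 0 and those with g(x, y) ≡ 0 (mod 11); the common zeros in that column are the intersection.
  x = 0: f ≡ 0 at y ∈ {1}; g ≡ 0 at y ∈ {8}; common: ∅.
  x = 1: f ≡ 0 at y ∈ {10}; g ≡ 0 at y ∈ {7}; common: ∅.
  x = 2: f ≡ 0 at y ∈ {8}; g ≡ 0 at y ∈ {6}; common: ∅.
  x = 3: f ≡ 0 at y ∈ {6}; g ≡ 0 at y ∈ {5}; common: ∅.
  x = 4: f ≡ 0 at y ∈ {4}; g ≡ 0 at y ∈ {4}; common: {4}.
  x = 5: f ≡ 0 at y ∈ {2}; g ≡ 0 at y ∈ {3}; common: ∅.
  x = 6: f ≡ 0 at y ∈ {0}; g ≡ 0 at y ∈ {2}; common: ∅.
  x = 7: f ≡ 0 at y ∈ {9}; g ≡ 0 at y ∈ {1}; common: ∅.
  x = 8: f ≡ 0 at y ∈ {7}; g ≡ 0 at y ∈ {0}; common: ∅.
  x = 9: f ≡ 0 at y ∈ {5}; g ≡ 0 at y ∈ {10}; common: ∅.
  x = 10: f ≡ 0 at y ∈ {3}; g ≡ 0 at y ∈ {9}; common: ∅.
Collecting: common zeros = {(4, 4)}, so the count is 1.
Comparison with the Bézout bound: 1 ≤ 1 = deg(f)·deg(g), as expected for curves with no common component (the bound is attained).


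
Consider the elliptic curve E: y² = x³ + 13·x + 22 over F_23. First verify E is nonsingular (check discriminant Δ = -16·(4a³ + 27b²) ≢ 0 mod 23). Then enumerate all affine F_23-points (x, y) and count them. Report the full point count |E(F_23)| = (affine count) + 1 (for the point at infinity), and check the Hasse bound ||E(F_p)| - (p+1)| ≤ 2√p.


Affine points = {(1, 6), (1, 17), (4, 0), (10, 5), (10, 18), (11, 1), (11, 22), (14, 2), (14, 21), (15, 2), (15, 21), (16, 5), (16, 18), (17, 2), (17, 21), (18, 4), (18, 19), (20, 5), (20, 18), (22, 10), (22, 13)}; affine count = 21; |E(F_23)| = 22.

Discriminant check: Δ ∝ 4a³ + 27b² = 4·13³ + 27·22² = 4·2197 + 27·484 ≡ 6 (mod 23). Nonzero ⇒ E is nonsingular.
For each x ∈ F_23, compute rhs = x³ + 13·x + 22 mod 23, then count y ∈ F_23 with y² ≡ rhs.
  x = 0: rhs = 22, matching y values: none (0 points).
  x = 1: rhs = 13, matching y values: 6, 17 (2 points).
  x = 2: rhs = 10, matching y values: none (0 points).
  x = 3: rhs = 19, matching y values: none (0 points).
  x = 4: rhs = 0, matching y values: 0 (1 points).
  x = 5: rhs = 5, matching y values: none (0 points).
  x = 6: rhs = 17, matching y values: none (0 points).
  x = 7: rhs = 19, matching y values: none (0 points).
  x = 8: rhs = 17, matching y values: none (0 points).
  x = 9: rhs = 17, matching y values: none (0 points).
  x = 10: rhs = 2, matching y values: 5, 18 (2 points).
  x = 11: rhs = 1, matching y values: 1, 22 (2 points).
  x = 12: rhs = 20, matching y values: none (0 points).
  x = 13: rhs = 19, matching y values: none (0 points).
  x = 14: rhs = 4, matching y values: 2, 21 (2 points).
  x = 15: rhs = 4, matching y values: 2, 21 (2 points).
  x = 16: rhs = 2, matching y values: 5, 18 (2 points).
  x = 17: rhs = 4, matching y values: 2, 21 (2 points).
  x = 18: rhs = 16, matching y values: 4, 19 (2 points).
  x = 19: rhs = 21, matching y values: none (0 points).
  x = 20: rhs = 2, matching y values: 5, 18 (2 points).
  x = 21: rhs = 11, matching y values: none (0 points).
  x = 22: rhs = 8, matching y values: 10, 13 (2 points).
Total affine count: 21.
Full point count |E(F_23)| = 21 + 1 = 22.
Hasse bound: |22 − (23+1)| = |-2| = 2 ≤ 2√23 ≈ 9.5917 ✓.


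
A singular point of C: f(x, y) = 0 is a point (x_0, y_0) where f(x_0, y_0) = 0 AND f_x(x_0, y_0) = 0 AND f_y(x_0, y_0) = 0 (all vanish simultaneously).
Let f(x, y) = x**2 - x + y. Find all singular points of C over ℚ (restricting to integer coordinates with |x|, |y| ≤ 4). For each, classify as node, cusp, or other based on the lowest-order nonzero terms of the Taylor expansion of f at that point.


No singular points in the scanned grid; C is smooth there.

Compute partial derivatives:
  f_x = 2*x - 1.
  f_y = 1.
f_y = 1 is a nonzero constant, so f_y never vanishes: no point (x, y) can satisfy f = f_x = f_y = 0. In particular no (x, y) ∈ {−4, ..., 4}² is singular; the curve is smooth.


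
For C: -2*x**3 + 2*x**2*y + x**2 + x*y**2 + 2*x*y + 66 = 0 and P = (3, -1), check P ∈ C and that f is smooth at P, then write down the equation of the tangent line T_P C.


Tangent line at P: -61*x + 18*y + 201 = 0.

Step 1: f(3, -1) = 0, so P lies on C.
Step 2: partial derivatives
  f_x(x, y) = -6*x**2 + 4*x*y + 2*x + y**2 + 2*y, f_y(x, y) = 2*x**2 + 2*x*y + 2*x.
  f_x(P) = -61, f_y(P) = 18 (gradient nonzero, so P is smooth).
Step 3: tangent line at P: -61·(x − 3) + 18·(y − -1) = 0.
Expanding: -61*x + 18*y + 201 = 0.


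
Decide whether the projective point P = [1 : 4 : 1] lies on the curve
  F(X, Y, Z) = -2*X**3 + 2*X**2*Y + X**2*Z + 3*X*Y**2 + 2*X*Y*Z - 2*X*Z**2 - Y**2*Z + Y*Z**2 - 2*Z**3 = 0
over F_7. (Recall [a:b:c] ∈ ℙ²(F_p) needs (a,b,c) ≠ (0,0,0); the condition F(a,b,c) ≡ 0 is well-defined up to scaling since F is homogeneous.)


F(1,4,1) ≡ 5 (mod 7); P is NOT on the curve.

Evaluate F(1, 4, 1) term-by-term (mod 7).
  -2*X**3 ↦ -2·1·1·1 = -2
  2*X**2*Y ↦ 2·1·4·1 = 8
  X**2*Z ↦ 1·1·1·1 = 1
  3*X*Y**2 ↦ 3·1·16·1 = 48
  2*X*Y*Z ↦ 2·1·4·1 = 8
  -2*X*Z**2 ↦ -2·1·1·1 = -2
  -Y**2*Z ↦ -1·1·16·1 = -16
  Y*Z**2 ↦ 1·1·4·1 = 4
  -2*Z**3 ↦ -2·1·1·1 = -2
Sum: F(1, 4, 1) = (-2) + (8) + (1) + (48) + (8) + (-2) + (-16) + (4) + (-2) = 47.
Reducing mod 7: 47 ≡ 5 (mod 7).
Since F(a, b, c) ≡ 5 ≠ 0 (mod 7), P does NOT lie on the curve.


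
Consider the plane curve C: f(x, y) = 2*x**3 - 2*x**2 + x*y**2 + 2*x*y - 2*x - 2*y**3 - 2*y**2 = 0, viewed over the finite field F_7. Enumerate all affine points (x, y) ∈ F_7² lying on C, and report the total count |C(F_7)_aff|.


Affine F_7-points: {(0, 0), (0, 6), (3, 1), (4, 6)}; count = 4.

For each of the 49 pairs (x, y) ∈ F_7², evaluate f(x, y) mod 7. Record the zeros.
  x = 0: [0↦0, 1↦3, 2↦4, 3↦5, 4↦1, 5↦1, 6↦0]  zeros at y ∈ {0, 6}
  x = 1: [0↦5, 1↦4, 2↦3, 3↦4, 4↦2, 5↦6, 6↦4]  zeros at y ∈ ∅
  x = 2: [0↦4, 1↦6, 2↦3, 3↦4, 4↦4, 5↦5, 6↦2]  zeros at y ∈ ∅
  x = 3: [0↦2, 1↦0, 2↦2, 3↦3, 4↦5, 5↦3, 6↦6]  zeros at y ∈ {1}
  x = 4: [0↦4, 1↦5, 2↦5, 3↦6, 4↦3, 5↦5, 6↦0]  zeros at y ∈ {6}
  x = 5: [0↦1, 1↦5, 2↦3, 3↦4, 4↦3, 5↦2, 6↦3]  zeros at y ∈ ∅
  x = 6: [0↦5, 1↦5, 2↦1, 3↦2, 4↦3, 5↦6, 6↦6]  zeros at y ∈ ∅
Collecting zeros: affine points = {(0, 0), (0, 6), (3, 1), (4, 6)}.
Total count |C(F_7)_aff| = 4.


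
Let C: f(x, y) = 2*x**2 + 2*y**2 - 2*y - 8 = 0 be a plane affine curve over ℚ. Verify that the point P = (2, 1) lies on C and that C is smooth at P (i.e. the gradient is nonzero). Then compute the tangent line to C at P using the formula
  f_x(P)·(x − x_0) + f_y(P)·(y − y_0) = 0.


Tangent line at P: 8*x + 2*y - 18 = 0.

Step 1: f(2, 1) = 0, so P lies on C.
Step 2: partial derivatives
  f_x(x, y) = 4*x, f_y(x, y) = 4*y - 2.
  f_x(P) = 8, f_y(P) = 2 (gradient nonzero, so P is smooth).
Step 3: tangent line at P: 8·(x − 2) + 2·(y − 1) = 0.
Expanding: 8*x + 2*y - 18 = 0.


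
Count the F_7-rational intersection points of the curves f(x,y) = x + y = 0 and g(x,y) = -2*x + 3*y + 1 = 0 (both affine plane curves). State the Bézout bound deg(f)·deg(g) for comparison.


Common zeros: {(3, 4)}; count = 1; Bézout bound = 1.

deg(f) = 1, deg(g) = 1, so Bézout bound = 1.
Scan x ∈ F_7. For each x, list the y ∈ F_7 with f(x, y) ≡ 0 and those with g(x, y) ≡ 0 (mod 7); the common zeros in that column are the intersection.
  x = 0: f ≡ 0 at y ∈ {0}; g ≡ 0 at y ∈ {2}; common: ∅.
  x = 1: f ≡ 0 at y ∈ {6}; g ≡ 0 at y ∈ {5}; common: ∅.
  x = 2: f ≡ 0 at y ∈ {5}; g ≡ 0 at y ∈ {1}; common: ∅.
  x = 3: f ≡ 0 at y ∈ {4}; g ≡ 0 at y ∈ {4}; common: {4}.
  x = 4: f ≡ 0 at y ∈ {3}; g ≡ 0 at y ∈ {0}; common: ∅.
  x = 5: f ≡ 0 at y ∈ {2}; g ≡ 0 at y ∈ {3}; common: ∅.
  x = 6: f ≡ 0 at y ∈ {1}; g ≡ 0 at y ∈ {6}; common: ∅.
Collecting: common zeros = {(3, 4)}, so the count is 1.
Comparison with the Bézout bound: 1 ≤ 1 = deg(f)·deg(g), as expected for curves with no common component (the bound is attained).
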